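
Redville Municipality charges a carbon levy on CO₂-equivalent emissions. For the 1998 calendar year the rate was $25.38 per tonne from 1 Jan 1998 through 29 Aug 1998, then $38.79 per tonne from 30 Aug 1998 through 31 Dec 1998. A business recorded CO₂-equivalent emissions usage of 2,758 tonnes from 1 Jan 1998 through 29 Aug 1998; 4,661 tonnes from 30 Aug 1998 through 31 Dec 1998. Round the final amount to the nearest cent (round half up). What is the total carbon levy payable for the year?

1 Jan – 29 Aug 1998: 2,758 tonnes at $25.38/tonne → $69,998.04
30 Aug – 31 Dec 1998: 4,661 tonnes at $38.79/tonne → $180,800.19

$250,798.23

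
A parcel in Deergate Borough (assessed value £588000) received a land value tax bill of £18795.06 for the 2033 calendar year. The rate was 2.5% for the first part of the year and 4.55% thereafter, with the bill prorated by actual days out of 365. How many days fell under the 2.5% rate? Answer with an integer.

Let d = days at the first rate; then 365 − d days at the second rate.
£588000 × [2.5%·d + 4.55%·(365−d)] / 365 = £18795.06
Solving gives d = 241, so the new rate took effect on 30 August 2033.

241 days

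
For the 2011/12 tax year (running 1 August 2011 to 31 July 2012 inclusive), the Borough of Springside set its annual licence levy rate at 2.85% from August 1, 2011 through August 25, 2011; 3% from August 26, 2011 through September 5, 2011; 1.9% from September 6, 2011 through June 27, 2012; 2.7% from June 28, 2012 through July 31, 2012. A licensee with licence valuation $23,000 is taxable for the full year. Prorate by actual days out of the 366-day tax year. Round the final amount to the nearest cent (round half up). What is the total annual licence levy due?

$476.62

August 1 – August 25, 2011: 25 days at 2.85% → $23,000 × 2.85% × 25/366 = $44.7746
August 26 – September 5, 2011: 11 days at 3% → $23,000 × 3% × 11/366 = $20.7377
September 6, 2011 – June 27, 2012: 296 days at 1.9% → $23,000 × 1.9% × 296/366 = $353.4208
June 28 – July 31, 2012: 34 days at 2.7% → $23,000 × 2.7% × 34/366 = $57.6885
Total = $476.6216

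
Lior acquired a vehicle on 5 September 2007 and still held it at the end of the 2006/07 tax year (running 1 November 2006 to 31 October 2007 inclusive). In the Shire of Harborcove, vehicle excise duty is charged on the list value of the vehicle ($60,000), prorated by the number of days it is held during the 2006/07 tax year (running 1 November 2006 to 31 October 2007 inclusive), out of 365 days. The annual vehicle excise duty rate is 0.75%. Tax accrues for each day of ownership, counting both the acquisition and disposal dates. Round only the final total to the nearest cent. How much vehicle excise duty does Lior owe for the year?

Days held (5 September – 31 October 2007): 57 out of 365
Tax = $60,000 × 0.75% × 57/365 = $70.2740

$70.27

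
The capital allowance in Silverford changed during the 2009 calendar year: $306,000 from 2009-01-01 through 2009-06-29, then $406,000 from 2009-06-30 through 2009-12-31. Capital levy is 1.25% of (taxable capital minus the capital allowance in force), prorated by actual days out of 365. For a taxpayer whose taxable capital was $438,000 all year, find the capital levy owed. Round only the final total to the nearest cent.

2009-01-01 to 2009-06-29: 180 days, exemption $306,000 → ($438,000 − $306,000) × 1.25% × 180/365 = $813.6986
2009-06-30 to 2009-12-31: 185 days, exemption $406,000 → ($438,000 − $406,000) × 1.25% × 185/365 = $202.7397
Total = $1,016.4384

$1,016.44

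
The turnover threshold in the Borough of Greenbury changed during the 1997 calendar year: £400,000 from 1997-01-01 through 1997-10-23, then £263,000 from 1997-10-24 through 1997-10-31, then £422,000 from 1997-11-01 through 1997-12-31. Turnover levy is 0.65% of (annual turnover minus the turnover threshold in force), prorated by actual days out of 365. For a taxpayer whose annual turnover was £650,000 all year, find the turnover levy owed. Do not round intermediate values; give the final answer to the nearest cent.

1997-01-01 to 1997-10-23: 296 days, exemption £400,000 → (£650,000 − £400,000) × 0.65% × 296/365 = £1,317.8082
1997-10-24 to 1997-10-31: 8 days, exemption £263,000 → (£650,000 − £263,000) × 0.65% × 8/365 = £55.1342
1997-11-01 to 1997-12-31: 61 days, exemption £422,000 → (£650,000 − £422,000) × 0.65% × 61/365 = £247.6767
Total = £1,620.6192

£1,620.62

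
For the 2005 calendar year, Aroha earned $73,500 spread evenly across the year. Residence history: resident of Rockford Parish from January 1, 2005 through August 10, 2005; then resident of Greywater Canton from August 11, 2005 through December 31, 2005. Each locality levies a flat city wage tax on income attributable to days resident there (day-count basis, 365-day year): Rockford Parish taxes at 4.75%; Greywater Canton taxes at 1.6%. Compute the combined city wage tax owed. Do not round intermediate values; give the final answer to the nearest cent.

$2,584.18

Rockford Parish, January 1 – August 10, 2005: 222 days → $73,500 × 4.75% × 222/365 = $2,123.4452
Greywater Canton, August 11 – December 31, 2005: 143 days → $73,500 × 1.6% × 143/365 = $460.7342
Total = $2,584.1795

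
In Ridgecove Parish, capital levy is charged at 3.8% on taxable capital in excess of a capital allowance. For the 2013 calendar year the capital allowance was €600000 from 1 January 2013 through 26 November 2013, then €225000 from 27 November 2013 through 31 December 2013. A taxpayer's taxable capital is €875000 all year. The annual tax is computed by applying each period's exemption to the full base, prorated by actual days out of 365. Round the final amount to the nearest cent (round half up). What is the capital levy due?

€11816.44

1 January – 26 November 2013: 330 days, exemption €600000 → (€875000 − €600000) × 3.8% × 330/365 = €9447.9452
27 November – 31 December 2013: 35 days, exemption €225000 → (€875000 − €225000) × 3.8% × 35/365 = €2368.4932
Total = €11816.4384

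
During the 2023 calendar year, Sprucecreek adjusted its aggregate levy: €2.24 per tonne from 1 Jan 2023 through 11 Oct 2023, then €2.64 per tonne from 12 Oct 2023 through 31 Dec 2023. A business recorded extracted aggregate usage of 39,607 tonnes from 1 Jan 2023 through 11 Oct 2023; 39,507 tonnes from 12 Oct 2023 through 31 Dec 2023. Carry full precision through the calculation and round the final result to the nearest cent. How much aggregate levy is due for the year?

1 Jan – 11 Oct 2023: 39,607 tonnes at €2.24/tonne → €88,719.68
12 Oct – 31 Dec 2023: 39,507 tonnes at €2.64/tonne → €104,298.48

€193,018.16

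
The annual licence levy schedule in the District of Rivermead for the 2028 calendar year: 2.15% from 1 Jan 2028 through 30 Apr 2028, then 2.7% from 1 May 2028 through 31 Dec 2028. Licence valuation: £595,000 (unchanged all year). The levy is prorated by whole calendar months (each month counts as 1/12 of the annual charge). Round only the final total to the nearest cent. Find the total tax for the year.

1 Jan – 30 Apr 2028: 4 months at 2.15% → £595,000 × 2.15% × 4/12 = £4,264.1667
1 May – 31 Dec 2028: 8 months at 2.7% → £595,000 × 2.7% × 8/12 = £10,710.0000
Total = £14,974.1667

£14,974.17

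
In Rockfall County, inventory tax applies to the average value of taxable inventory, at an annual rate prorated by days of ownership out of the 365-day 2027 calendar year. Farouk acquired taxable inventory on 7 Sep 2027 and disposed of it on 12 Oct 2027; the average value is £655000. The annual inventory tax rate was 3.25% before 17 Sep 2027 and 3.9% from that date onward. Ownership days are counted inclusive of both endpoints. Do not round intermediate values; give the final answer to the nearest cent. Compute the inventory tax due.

£2402.86

7 Sep – 16 Sep 2027: 10 days at 3.25% → £655000 × 3.25% × 10/365 = £583.2192
17 Sep – 12 Oct 2027: 26 days at 3.9% → £655000 × 3.9% × 26/365 = £1819.6438
Total = £2402.8630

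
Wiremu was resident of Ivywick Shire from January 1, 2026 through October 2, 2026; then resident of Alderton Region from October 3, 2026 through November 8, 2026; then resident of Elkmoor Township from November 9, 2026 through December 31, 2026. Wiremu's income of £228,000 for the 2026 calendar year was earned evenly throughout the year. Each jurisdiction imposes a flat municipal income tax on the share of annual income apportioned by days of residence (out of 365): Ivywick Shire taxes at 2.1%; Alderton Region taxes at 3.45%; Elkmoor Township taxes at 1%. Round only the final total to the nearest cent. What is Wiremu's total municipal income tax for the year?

£4,735.84

Ivywick Shire, January 1 – October 2, 2026: 275 days → £228,000 × 2.1% × 275/365 = £3,607.3973
Alderton Region, October 3 – November 8, 2026: 37 days → £228,000 × 3.45% × 37/365 = £797.3753
Elkmoor Township, November 9 – December 31, 2026: 53 days → £228,000 × 1% × 53/365 = £331.0685
Total = £4,735.8411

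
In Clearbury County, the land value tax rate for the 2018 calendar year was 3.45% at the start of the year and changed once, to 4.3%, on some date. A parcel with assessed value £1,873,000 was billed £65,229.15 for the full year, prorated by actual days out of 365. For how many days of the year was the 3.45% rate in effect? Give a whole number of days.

Let d = days at the first rate; then 365 − d days at the second rate.
£1,873,000 × [3.45%·d + 4.3%·(365−d)] / 365 = £65,229.15
Solving gives d = 351, so the new rate took effect on 18 Dec 2018.

351 days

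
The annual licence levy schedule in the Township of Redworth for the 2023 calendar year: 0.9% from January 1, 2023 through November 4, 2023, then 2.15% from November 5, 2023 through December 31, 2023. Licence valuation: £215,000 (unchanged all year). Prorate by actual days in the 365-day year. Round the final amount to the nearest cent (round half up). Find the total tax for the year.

January 1 – November 4, 2023: 308 days at 0.9% → £215,000 × 0.9% × 308/365 = £1,632.8219
November 5 – December 31, 2023: 57 days at 2.15% → £215,000 × 2.15% × 57/365 = £721.8699
Total = £2,354.6918

£2,354.69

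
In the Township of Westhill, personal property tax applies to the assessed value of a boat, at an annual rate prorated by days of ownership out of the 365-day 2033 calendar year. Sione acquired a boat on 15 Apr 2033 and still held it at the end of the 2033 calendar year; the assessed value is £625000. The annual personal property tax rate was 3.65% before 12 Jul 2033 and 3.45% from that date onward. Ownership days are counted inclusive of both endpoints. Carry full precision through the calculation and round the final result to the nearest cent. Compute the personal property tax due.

15 Apr – 11 Jul 2033: 88 days at 3.65% → £625000 × 3.65% × 88/365 = £5500.0000
12 Jul – 31 Dec 2033: 173 days at 3.45% → £625000 × 3.45% × 173/365 = £10220.0342
Total = £15720.0342

£15720.03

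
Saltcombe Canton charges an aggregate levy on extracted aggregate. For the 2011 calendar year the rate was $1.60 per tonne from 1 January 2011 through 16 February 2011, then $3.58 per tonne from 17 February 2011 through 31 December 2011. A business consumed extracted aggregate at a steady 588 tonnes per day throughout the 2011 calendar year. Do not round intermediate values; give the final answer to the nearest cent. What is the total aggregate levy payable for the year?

1 January – 16 February 2011: 47 days × 588 tonnes/day = 27,636 tonnes at $1.60/tonne → $44,217.60
17 February – 31 December 2011: 318 days × 588 tonnes/day = 186,984 tonnes at $3.58/tonne → $669,402.72

$713,620.32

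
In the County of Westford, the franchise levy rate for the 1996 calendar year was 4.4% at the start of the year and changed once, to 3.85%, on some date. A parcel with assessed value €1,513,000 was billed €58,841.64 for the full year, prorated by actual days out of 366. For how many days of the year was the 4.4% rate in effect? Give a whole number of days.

Let d = days at the first rate; then 366 − d days at the second rate.
€1,513,000 × [4.4%·d + 3.85%·(366−d)] / 366 = €58,841.64
Solving gives d = 26, so the new rate took effect on January 27, 1996.

26 days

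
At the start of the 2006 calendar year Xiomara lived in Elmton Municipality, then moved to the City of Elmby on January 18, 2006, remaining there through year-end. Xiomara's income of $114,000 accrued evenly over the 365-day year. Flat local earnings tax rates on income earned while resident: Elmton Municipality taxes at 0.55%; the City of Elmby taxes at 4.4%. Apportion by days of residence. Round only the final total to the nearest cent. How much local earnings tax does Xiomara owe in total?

Elmton Municipality, January 1 – January 17, 2006: 17 days → $114,000 × 0.55% × 17/365 = $29.2027
The City of Elmby, January 18 – December 31, 2006: 348 days → $114,000 × 4.4% × 348/365 = $4,782.3781
Total = $4,811.5808

$4,811.58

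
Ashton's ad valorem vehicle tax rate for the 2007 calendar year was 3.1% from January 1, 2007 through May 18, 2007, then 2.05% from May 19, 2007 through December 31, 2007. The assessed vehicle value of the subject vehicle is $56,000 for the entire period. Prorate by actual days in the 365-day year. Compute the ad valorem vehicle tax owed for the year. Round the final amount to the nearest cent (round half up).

January 1 – May 18, 2007: 138 days at 3.1% → $56,000 × 3.1% × 138/365 = $656.3507
May 19 – December 31, 2007: 227 days at 2.05% → $56,000 × 2.05% × 227/365 = $713.9616
Total = $1,370.3123

$1,370.31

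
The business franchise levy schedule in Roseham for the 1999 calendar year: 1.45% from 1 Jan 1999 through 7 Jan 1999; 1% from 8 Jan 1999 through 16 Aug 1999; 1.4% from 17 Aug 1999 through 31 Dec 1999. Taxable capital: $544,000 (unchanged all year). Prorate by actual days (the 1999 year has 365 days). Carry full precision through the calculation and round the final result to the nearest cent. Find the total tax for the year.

1 Jan – 7 Jan 1999: 7 days at 1.45% → $544,000 × 1.45% × 7/365 = $151.2767
8 Jan – 16 Aug 1999: 221 days at 1% → $544,000 × 1% × 221/365 = $3,293.8082
17 Aug – 31 Dec 1999: 137 days at 1.4% → $544,000 × 1.4% × 137/365 = $2,858.6082
Total = $6,303.6932

$6,303.69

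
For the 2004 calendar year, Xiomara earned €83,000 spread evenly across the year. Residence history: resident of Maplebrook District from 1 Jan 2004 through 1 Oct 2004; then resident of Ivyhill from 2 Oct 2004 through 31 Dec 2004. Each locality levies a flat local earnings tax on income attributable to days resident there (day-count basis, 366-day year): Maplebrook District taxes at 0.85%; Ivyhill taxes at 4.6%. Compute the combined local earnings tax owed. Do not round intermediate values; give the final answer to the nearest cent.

€1,479.37

Maplebrook District, 1 Jan – 1 Oct 2004: 275 days → €83,000 × 0.85% × 275/366 = €530.0888
Ivyhill, 2 Oct – 31 Dec 2004: 91 days → €83,000 × 4.6% × 91/366 = €949.2842
Total = €1,479.3730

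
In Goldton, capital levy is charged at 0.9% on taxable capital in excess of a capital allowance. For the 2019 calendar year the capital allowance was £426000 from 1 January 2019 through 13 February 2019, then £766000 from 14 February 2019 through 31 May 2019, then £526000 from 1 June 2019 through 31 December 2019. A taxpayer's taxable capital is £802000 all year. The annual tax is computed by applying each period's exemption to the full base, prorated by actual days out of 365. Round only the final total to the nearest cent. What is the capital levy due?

1 January – 13 February 2019: 44 days, exemption £426000 → (£802000 − £426000) × 0.9% × 44/365 = £407.9342
14 February – 31 May 2019: 107 days, exemption £766000 → (£802000 − £766000) × 0.9% × 107/365 = £94.9808
1 June – 31 December 2019: 214 days, exemption £526000 → (£802000 − £526000) × 0.9% × 214/365 = £1456.3726
Total = £1959.2877

£1959.29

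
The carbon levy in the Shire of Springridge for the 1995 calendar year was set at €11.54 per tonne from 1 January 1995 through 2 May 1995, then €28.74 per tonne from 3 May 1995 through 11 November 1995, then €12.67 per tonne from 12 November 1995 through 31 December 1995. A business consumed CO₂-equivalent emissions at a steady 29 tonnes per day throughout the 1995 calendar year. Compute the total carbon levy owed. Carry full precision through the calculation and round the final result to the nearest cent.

€220057.80

1 January – 2 May 1995: 122 days × 29 tonnes/day = 3,538 tonnes at €11.54/tonne → €40828.52
3 May – 11 November 1995: 193 days × 29 tonnes/day = 5,597 tonnes at €28.74/tonne → €160857.78
12 November – 31 December 1995: 50 days × 29 tonnes/day = 1,450 tonnes at €12.67/tonne → €18371.50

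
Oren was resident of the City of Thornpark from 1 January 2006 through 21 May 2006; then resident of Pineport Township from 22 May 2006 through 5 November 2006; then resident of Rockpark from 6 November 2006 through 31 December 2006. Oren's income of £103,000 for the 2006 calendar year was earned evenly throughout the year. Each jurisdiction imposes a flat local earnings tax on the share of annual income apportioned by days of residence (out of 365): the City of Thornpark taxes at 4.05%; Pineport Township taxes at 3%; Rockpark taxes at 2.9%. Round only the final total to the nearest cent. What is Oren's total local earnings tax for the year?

£3,491.98

The City of Thornpark, 1 January – 21 May 2006: 141 days → £103,000 × 4.05% × 141/365 = £1,611.4562
Pineport Township, 22 May – 5 November 2006: 168 days → £103,000 × 3% × 168/365 = £1,422.2466
Rockpark, 6 November – 31 December 2006: 56 days → £103,000 × 2.9% × 56/365 = £458.2795
Total = £3,491.9822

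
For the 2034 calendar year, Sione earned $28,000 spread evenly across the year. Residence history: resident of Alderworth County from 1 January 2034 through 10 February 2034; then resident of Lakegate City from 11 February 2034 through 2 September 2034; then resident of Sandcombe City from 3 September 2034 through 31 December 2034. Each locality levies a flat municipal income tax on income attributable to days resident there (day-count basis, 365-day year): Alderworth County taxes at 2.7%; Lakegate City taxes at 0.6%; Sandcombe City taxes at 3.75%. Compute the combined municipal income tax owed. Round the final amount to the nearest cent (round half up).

$524.02

Alderworth County, 1 January – 10 February 2034: 41 days → $28,000 × 2.7% × 41/365 = $84.9205
Lakegate City, 11 February – 2 September 2034: 204 days → $28,000 × 0.6% × 204/365 = $93.8959
Sandcombe City, 3 September – 31 December 2034: 120 days → $28,000 × 3.75% × 120/365 = $345.2055
Total = $524.0219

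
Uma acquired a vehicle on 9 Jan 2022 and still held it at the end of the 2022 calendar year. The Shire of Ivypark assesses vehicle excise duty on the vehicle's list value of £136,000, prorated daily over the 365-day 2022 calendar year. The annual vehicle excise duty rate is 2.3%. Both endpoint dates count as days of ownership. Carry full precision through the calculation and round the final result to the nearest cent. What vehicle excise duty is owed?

Days held (9 Jan – 31 Dec 2022): 357 out of 365
Tax = £136,000 × 2.3% × 357/365 = £3,059.4411

£3,059.44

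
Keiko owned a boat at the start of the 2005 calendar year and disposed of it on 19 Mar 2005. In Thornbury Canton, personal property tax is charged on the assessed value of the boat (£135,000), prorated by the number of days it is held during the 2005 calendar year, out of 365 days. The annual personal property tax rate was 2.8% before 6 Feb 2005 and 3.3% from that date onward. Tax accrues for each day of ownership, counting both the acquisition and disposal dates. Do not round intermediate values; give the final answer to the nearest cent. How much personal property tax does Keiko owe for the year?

1 Jan – 5 Feb 2005: 36 days at 2.8% → £135,000 × 2.8% × 36/365 = £372.8219
6 Feb – 19 Mar 2005: 42 days at 3.3% → £135,000 × 3.3% × 42/365 = £512.6301
Total = £885.4521

£885.45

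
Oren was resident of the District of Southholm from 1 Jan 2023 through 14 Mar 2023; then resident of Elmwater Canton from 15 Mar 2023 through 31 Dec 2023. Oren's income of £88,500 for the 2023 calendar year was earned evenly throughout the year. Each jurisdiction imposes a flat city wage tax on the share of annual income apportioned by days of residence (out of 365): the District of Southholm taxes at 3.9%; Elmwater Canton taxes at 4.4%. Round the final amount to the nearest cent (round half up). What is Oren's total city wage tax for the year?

The District of Southholm, 1 Jan – 14 Mar 2023: 73 days → £88,500 × 3.9% × 73/365 = £690.3000
Elmwater Canton, 15 Mar – 31 Dec 2023: 292 days → £88,500 × 4.4% × 292/365 = £3,115.2000
Total = £3,805.5000

£3,805.50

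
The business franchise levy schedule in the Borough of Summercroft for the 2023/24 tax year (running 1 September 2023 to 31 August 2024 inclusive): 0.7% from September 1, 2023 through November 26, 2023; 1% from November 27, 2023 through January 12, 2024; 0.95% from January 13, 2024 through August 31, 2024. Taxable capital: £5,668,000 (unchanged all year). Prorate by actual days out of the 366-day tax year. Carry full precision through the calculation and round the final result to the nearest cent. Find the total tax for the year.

September 1 – November 26, 2023: 87 days at 0.7% → £5,668,000 × 0.7% × 87/366 = £9,431.1803
November 27, 2023 – January 12, 2024: 47 days at 1% → £5,668,000 × 1% × 47/366 = £7,278.5792
January 13 – August 31, 2024: 232 days at 0.95% → £5,668,000 × 0.95% × 232/366 = £34,131.8907
Total = £50,841.6503

£50,841.65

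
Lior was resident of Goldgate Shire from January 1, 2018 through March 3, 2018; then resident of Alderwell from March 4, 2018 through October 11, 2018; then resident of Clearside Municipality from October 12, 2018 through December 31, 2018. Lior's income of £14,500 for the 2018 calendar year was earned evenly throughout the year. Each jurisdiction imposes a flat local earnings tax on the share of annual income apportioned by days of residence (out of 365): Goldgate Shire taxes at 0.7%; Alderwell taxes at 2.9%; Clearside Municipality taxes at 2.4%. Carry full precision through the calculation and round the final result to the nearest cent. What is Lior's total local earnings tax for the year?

£350.22

Goldgate Shire, January 1 – March 3, 2018: 62 days → £14,500 × 0.7% × 62/365 = £17.2411
Alderwell, March 4 – October 11, 2018: 222 days → £14,500 × 2.9% × 222/365 = £255.7562
Clearside Municipality, October 12 – December 31, 2018: 81 days → £14,500 × 2.4% × 81/365 = £77.2274
Total = £350.2247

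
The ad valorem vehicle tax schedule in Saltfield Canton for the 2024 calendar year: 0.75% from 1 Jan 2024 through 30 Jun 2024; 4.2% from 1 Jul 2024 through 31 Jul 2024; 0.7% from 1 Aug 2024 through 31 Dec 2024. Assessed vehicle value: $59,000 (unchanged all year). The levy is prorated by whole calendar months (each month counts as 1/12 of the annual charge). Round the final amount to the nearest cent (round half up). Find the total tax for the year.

$599.83

1 Jan – 30 Jun 2024: 6 months at 0.75% → $59,000 × 0.75% × 6/12 = $221.2500
1 Jul – 31 Jul 2024: 1 month at 4.2% → $59,000 × 4.2% × 1/12 = $206.5000
1 Aug – 31 Dec 2024: 5 months at 0.7% → $59,000 × 0.7% × 5/12 = $172.0833
Total = $599.8333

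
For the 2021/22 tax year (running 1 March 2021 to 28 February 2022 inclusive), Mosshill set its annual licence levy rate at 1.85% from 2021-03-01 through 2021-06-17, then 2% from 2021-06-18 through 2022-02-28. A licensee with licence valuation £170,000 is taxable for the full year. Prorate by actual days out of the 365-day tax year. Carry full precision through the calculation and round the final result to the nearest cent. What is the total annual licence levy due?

2021-03-01 to 2021-06-17: 109 days at 1.85% → £170,000 × 1.85% × 109/365 = £939.1918
2021-06-18 to 2022-02-28: 256 days at 2% → £170,000 × 2% × 256/365 = £2,384.6575
Total = £3,323.8493

£3,323.85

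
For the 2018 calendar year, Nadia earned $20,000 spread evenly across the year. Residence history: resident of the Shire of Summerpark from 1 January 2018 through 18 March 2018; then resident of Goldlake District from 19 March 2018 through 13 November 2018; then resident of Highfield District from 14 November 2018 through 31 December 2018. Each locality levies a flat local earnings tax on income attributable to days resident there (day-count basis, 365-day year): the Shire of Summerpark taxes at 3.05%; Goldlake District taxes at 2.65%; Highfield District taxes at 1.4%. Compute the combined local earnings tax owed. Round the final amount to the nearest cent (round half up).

$514.00

The Shire of Summerpark, 1 January – 18 March 2018: 77 days → $20,000 × 3.05% × 77/365 = $128.6849
Goldlake District, 19 March – 13 November 2018: 240 days → $20,000 × 2.65% × 240/365 = $348.4932
Highfield District, 14 November – 31 December 2018: 48 days → $20,000 × 1.4% × 48/365 = $36.8219
Total = $514.0000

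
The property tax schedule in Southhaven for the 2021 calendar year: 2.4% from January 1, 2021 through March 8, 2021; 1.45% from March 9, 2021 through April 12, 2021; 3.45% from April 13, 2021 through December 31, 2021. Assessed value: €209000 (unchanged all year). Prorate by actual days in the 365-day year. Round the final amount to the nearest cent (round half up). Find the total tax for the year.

€6406.85

January 1 – March 8, 2021: 67 days at 2.4% → €209000 × 2.4% × 67/365 = €920.7452
March 9 – April 12, 2021: 35 days at 1.45% → €209000 × 1.45% × 35/365 = €290.5959
April 13 – December 31, 2021: 263 days at 3.45% → €209000 × 3.45% × 263/365 = €5195.5110
Total = €6406.8521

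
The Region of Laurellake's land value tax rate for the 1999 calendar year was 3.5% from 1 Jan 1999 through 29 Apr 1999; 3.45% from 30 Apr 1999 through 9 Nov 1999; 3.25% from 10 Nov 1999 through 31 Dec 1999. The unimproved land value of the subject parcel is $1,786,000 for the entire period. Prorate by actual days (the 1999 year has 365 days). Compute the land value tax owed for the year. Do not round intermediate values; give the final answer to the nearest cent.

$61,399.25

1 Jan – 29 Apr 1999: 119 days at 3.5% → $1,786,000 × 3.5% × 119/365 = $20,379.9726
30 Apr – 9 Nov 1999: 194 days at 3.45% → $1,786,000 × 3.45% × 194/365 = $32,749.8575
10 Nov – 31 Dec 1999: 52 days at 3.25% → $1,786,000 × 3.25% × 52/365 = $8,269.4247
Total = $61,399.2548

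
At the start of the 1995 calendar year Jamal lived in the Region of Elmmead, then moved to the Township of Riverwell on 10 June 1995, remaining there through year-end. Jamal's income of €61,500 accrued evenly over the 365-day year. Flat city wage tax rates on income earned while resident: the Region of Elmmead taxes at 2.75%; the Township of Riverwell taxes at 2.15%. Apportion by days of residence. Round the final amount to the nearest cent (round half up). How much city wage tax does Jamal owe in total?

The Region of Elmmead, 1 January – 9 June 1995: 160 days → €61,500 × 2.75% × 160/365 = €741.3699
The Township of Riverwell, 10 June – 31 December 1995: 205 days → €61,500 × 2.15% × 205/365 = €742.6336
Total = €1,484.0034

€1,484.00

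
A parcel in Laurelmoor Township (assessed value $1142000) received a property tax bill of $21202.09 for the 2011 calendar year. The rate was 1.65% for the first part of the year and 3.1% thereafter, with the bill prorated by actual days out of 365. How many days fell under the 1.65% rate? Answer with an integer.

Let d = days at the first rate; then 365 − d days at the second rate.
$1142000 × [1.65%·d + 3.1%·(365−d)] / 365 = $21202.09
Solving gives d = 313, so the new rate took effect on 10 Nov 2011.

313 days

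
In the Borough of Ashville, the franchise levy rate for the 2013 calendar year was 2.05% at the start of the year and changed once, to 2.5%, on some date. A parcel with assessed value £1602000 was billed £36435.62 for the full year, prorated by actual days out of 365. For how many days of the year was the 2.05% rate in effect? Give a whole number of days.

183 days

Let d = days at the first rate; then 365 − d days at the second rate.
£1602000 × [2.05%·d + 2.5%·(365−d)] / 365 = £36435.62
Solving gives d = 183, so the new rate took effect on 3 Jul 2013.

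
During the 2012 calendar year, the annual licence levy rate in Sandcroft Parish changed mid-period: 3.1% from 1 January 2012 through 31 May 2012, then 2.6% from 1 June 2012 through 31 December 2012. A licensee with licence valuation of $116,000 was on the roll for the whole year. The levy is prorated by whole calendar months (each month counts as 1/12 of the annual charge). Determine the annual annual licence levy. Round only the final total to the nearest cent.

1 January – 31 May 2012: 5 months at 3.1% → $116,000 × 3.1% × 5/12 = $1,498.3333
1 June – 31 December 2012: 7 months at 2.6% → $116,000 × 2.6% × 7/12 = $1,759.3333
Total = $3,257.6667

$3,257.67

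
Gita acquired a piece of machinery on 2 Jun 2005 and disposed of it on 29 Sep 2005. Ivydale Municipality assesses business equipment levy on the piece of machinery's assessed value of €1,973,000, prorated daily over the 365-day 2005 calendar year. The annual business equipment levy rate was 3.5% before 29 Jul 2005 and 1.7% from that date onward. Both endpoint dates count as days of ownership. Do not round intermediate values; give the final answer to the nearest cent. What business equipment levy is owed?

2 Jun – 28 Jul 2005: 57 days at 3.5% → €1,973,000 × 3.5% × 57/365 = €10,783.9315
29 Jul – 29 Sep 2005: 63 days at 1.7% → €1,973,000 × 1.7% × 63/365 = €5,789.2685
Total = €16,573.2000

€16,573.20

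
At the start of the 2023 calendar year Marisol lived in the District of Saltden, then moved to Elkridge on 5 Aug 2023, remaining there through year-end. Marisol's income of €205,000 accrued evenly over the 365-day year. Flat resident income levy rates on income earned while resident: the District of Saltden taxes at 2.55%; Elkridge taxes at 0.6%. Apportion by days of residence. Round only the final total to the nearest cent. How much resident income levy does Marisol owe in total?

The District of Saltden, 1 Jan – 4 Aug 2023: 216 days → €205,000 × 2.55% × 216/365 = €3,093.5342
Elkridge, 5 Aug – 31 Dec 2023: 149 days → €205,000 × 0.6% × 149/365 = €502.1096
Total = €3,595.6438

€3,595.64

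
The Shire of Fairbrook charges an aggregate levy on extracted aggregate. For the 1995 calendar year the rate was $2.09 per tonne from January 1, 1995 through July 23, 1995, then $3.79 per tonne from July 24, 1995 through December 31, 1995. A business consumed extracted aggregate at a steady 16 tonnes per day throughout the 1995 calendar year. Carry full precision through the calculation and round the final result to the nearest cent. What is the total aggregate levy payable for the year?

January 1 – July 23, 1995: 204 days × 16 tonnes/day = 3,264 tonnes at $2.09/tonne → $6,821.76
July 24 – December 31, 1995: 161 days × 16 tonnes/day = 2,576 tonnes at $3.79/tonne → $9,763.04

$16,584.80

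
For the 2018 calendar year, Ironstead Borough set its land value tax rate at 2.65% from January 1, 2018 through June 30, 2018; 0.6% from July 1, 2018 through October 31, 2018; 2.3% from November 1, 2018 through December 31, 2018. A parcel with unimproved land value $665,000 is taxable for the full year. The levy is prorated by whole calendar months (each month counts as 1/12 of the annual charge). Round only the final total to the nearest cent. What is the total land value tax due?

$12,690.42

January 1 – June 30, 2018: 6 months at 2.65% → $665,000 × 2.65% × 6/12 = $8,811.2500
July 1 – October 31, 2018: 4 months at 0.6% → $665,000 × 0.6% × 4/12 = $1,330.0000
November 1 – December 31, 2018: 2 months at 2.3% → $665,000 × 2.3% × 2/12 = $2,549.1667
Total = $12,690.4167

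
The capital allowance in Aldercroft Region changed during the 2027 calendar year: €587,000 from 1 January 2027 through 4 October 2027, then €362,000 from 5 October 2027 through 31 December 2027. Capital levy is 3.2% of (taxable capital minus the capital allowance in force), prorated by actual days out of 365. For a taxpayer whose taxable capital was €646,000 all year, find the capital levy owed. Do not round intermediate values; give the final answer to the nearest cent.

€3,623.89

1 January – 4 October 2027: 277 days, exemption €587,000 → (€646,000 − €587,000) × 3.2% × 277/365 = €1,432.8110
5 October – 31 December 2027: 88 days, exemption €362,000 → (€646,000 − €362,000) × 3.2% × 88/365 = €2,191.0795
Total = €3,623.8904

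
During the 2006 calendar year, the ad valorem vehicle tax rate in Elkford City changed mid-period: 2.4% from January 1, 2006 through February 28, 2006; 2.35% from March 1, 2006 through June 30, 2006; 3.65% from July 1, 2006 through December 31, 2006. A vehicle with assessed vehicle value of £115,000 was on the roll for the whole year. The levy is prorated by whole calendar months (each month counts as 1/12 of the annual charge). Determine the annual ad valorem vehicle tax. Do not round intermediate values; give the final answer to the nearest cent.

£3,459.58

January 1 – February 28, 2006: 2 months at 2.4% → £115,000 × 2.4% × 2/12 = £460.0000
March 1 – June 30, 2006: 4 months at 2.35% → £115,000 × 2.35% × 4/12 = £900.8333
July 1 – December 31, 2006: 6 months at 3.65% → £115,000 × 3.65% × 6/12 = £2,098.7500
Total = £3,459.5833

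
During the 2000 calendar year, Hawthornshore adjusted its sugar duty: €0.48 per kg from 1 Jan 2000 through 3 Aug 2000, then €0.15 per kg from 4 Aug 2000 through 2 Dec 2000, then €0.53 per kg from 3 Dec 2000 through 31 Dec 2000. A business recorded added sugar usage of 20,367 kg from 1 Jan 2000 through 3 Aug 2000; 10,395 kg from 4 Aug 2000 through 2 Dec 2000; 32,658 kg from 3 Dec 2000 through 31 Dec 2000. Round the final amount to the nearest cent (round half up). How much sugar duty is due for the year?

€28644.15

1 Jan – 3 Aug 2000: 20,367 kg at €0.48/kg → €9776.16
4 Aug – 2 Dec 2000: 10,395 kg at €0.15/kg → €1559.25
3 Dec – 31 Dec 2000: 32,658 kg at €0.53/kg → €17308.74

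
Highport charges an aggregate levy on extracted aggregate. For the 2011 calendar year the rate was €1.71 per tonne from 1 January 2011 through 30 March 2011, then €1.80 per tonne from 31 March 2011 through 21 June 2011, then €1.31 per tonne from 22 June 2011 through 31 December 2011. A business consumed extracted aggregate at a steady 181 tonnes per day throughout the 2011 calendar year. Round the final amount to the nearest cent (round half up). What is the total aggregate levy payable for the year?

€100,350.02

1 January – 30 March 2011: 89 days × 181 tonnes/day = 16,109 tonnes at €1.71/tonne → €27,546.39
31 March – 21 June 2011: 83 days × 181 tonnes/day = 15,023 tonnes at €1.80/tonne → €27,041.40
22 June – 31 December 2011: 193 days × 181 tonnes/day = 34,933 tonnes at €1.31/tonne → €45,762.23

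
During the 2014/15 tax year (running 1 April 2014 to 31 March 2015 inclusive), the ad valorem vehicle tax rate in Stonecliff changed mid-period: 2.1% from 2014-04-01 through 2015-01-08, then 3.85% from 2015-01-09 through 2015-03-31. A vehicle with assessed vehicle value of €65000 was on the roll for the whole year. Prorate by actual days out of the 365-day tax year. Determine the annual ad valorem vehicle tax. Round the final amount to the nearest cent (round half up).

€1620.55

2014-04-01 to 2015-01-08: 283 days at 2.1% → €65000 × 2.1% × 283/365 = €1058.3425
2015-01-09 to 2015-03-31: 82 days at 3.85% → €65000 × 3.85% × 82/365 = €562.2055
Total = €1620.5479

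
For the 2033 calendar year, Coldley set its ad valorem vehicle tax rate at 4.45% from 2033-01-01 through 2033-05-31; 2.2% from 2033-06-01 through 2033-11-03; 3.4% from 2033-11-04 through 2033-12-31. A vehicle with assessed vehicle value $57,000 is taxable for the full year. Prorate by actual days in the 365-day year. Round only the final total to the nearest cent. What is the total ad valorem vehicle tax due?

$1,893.26

2033-01-01 to 2033-05-31: 151 days at 4.45% → $57,000 × 4.45% × 151/365 = $1,049.3466
2033-06-01 to 2033-11-03: 156 days at 2.2% → $57,000 × 2.2% × 156/365 = $535.9562
2033-11-04 to 2033-12-31: 58 days at 3.4% → $57,000 × 3.4% × 58/365 = $307.9562
Total = $1,893.2589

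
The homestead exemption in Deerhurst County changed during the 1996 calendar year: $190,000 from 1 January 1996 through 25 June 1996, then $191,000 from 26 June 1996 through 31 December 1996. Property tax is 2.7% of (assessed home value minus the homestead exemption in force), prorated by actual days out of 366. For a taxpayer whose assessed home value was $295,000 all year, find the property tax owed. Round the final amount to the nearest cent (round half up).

$2,821.06

1 January – 25 June 1996: 177 days, exemption $190,000 → ($295,000 − $190,000) × 2.7% × 177/366 = $1,371.0246
26 June – 31 December 1996: 189 days, exemption $191,000 → ($295,000 − $191,000) × 2.7% × 189/366 = $1,450.0328
Total = $2,821.0574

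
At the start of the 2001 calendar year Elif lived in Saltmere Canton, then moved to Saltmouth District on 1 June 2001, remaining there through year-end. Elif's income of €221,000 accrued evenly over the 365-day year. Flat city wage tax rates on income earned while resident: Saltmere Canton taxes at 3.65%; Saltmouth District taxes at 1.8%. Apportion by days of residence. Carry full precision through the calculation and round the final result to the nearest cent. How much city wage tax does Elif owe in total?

Saltmere Canton, 1 January – 31 May 2001: 151 days → €221,000 × 3.65% × 151/365 = €3,337.1000
Saltmouth District, 1 June – 31 December 2001: 214 days → €221,000 × 1.8% × 214/365 = €2,332.3068
Total = €5,669.4068

€5,669.41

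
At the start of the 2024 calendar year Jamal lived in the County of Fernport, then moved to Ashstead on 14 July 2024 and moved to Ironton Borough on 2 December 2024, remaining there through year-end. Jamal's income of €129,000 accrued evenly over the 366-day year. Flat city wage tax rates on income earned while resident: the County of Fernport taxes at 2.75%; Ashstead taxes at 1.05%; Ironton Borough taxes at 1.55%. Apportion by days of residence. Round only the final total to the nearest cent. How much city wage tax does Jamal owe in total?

€2,575.77

The County of Fernport, 1 January – 13 July 2024: 195 days → €129,000 × 2.75% × 195/366 = €1,890.0615
Ashstead, 14 July – 1 December 2024: 141 days → €129,000 × 1.05% × 141/366 = €521.8156
Ironton Borough, 2 December – 31 December 2024: 30 days → €129,000 × 1.55% × 30/366 = €163.8934
Total = €2,575.7705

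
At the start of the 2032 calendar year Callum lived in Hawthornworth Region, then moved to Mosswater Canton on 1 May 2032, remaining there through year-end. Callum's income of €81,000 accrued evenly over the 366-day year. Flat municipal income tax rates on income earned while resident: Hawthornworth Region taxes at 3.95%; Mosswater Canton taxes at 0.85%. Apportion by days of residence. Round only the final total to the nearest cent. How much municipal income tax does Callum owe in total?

€1,518.64

Hawthornworth Region, 1 January – 30 April 2032: 121 days → €81,000 × 3.95% × 121/366 = €1,057.7582
Mosswater Canton, 1 May – 31 December 2032: 245 days → €81,000 × 0.85% × 245/366 = €460.8811
Total = €1,518.6393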